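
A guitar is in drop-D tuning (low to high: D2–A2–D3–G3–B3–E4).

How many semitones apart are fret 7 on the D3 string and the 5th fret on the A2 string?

7 semitones

D3 at fret 7 → A3 (MIDI 57); A2 at fret 5 → D3 (MIDI 50).
57 − 50 = 7, so the two pitches are 7 semitones apart, with A3 the higher.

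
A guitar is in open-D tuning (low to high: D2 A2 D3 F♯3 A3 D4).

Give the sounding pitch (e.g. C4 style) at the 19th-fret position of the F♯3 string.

C♯5

Each fret is one semitone, so F♯3 + 19 = C♯5.
(Equivalently spelled D♭5.)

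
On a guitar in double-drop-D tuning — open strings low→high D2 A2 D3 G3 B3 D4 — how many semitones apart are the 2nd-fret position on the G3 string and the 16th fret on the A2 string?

G3 at fret 2 → A3 (MIDI 57); A2 at fret 16 → C#4 (MIDI 61).
57 − 61 = -4, so the two pitches are 4 semitones apart, with C#4 the higher.

4 semitones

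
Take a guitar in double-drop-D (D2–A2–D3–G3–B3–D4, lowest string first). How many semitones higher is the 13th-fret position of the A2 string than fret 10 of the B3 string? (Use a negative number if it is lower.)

A2 at fret 13 → A#3 (MIDI 58); B3 at fret 10 → A4 (MIDI 69).
58 − 69 = -11, so the two pitches are 11 semitones apart.

-11 semitones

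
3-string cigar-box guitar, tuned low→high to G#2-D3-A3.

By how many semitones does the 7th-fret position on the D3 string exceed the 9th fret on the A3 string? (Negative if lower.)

-9 semitones

D3 at fret 7 → A3 (MIDI 57); A3 at fret 9 → F#4 (MIDI 66).
57 − 66 = -9, so the two pitches are 9 semitones apart.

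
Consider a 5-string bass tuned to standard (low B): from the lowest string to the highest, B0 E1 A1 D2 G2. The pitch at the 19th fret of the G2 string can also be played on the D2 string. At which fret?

24

Fret 19 on G2 is MIDI 43 + 19 = 62 (D4). On the D2 string (open MIDI 38), that pitch is 62 − 38 = fret 24.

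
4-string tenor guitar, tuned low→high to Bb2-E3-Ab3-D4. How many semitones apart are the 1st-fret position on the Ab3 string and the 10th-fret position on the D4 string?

15 semitones

Ab3 at fret 1 → A3 (MIDI 57); D4 at fret 10 → C5 (MIDI 72).
57 − 72 = -15, so the two pitches are 15 semitones apart, with C5 the higher.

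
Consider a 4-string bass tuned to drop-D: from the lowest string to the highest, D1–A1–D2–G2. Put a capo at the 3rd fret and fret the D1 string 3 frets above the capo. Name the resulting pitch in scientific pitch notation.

G#1

The capo raises the open D1 by 3 semitones to F1; fretting 3 more gives D1 + 3 + 3 = D1 + 6 semitones = G#1.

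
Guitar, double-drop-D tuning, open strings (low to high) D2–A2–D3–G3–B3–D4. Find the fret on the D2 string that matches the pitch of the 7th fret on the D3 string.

19

Fret 7 on D3 is MIDI 50 + 7 = 57 (A3). On the D2 string (open MIDI 38), that pitch is 57 − 38 = fret 19.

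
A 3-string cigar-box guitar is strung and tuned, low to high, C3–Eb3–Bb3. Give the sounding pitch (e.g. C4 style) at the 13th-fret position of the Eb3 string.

The open Eb3 string plus 13 semitones: Eb–E–F–Gb–…–D–Eb–E.
The walk passes from B into C once, so the octave number goes from 3 to 4.

E4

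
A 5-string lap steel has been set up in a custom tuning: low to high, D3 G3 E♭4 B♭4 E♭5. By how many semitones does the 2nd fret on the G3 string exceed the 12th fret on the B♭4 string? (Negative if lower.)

G3 at fret 2 → A3 (MIDI 57); B♭4 at fret 12 → B♭5 (MIDI 82).
57 − 82 = -25, so the two pitches are 25 semitones apart.

-25 semitones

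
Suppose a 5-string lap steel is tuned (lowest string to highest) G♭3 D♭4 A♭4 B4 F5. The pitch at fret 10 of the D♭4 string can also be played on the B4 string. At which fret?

0

D♭4 at fret 10 is D♭4 + 10 semitones = B4.
The open B4 string is 10 semitones above the open D♭4, so the same pitch on the B4 string lies at fret 10 − 10 = 0.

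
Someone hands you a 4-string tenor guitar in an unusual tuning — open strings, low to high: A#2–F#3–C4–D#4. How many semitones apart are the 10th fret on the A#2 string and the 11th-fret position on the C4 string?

A#2 at fret 10 → G#3 (MIDI 56); C4 at fret 11 → B4 (MIDI 71).
56 − 71 = -15, so the two pitches are 15 semitones apart, with B4 the higher.

15 semitones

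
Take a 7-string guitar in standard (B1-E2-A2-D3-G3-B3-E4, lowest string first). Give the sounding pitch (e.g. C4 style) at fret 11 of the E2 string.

D#3

Each fret is one semitone, so E2 + 11 = D#3.
(Equivalently spelled Eb3.)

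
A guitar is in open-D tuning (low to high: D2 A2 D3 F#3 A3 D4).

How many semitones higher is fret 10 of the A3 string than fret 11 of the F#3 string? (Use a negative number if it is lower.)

2 semitones

A3 at fret 10 → G4 (MIDI 67); F#3 at fret 11 → F4 (MIDI 65).
67 − 65 = 2, so the two pitches are 2 semitones apart.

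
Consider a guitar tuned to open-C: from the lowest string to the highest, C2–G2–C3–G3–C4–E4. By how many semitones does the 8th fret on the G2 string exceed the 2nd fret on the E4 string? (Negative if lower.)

G2 at fret 8 → D#3 (MIDI 51); E4 at fret 2 → F#4 (MIDI 66).
51 − 66 = -15, so the two pitches are 15 semitones apart.

-15 semitones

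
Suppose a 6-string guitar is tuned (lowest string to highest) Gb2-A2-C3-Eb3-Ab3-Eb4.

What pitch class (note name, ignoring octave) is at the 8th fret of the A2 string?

F

The open A2 string plus 8 semitones: A–Bb–B–C–Db–D–Eb–E–F.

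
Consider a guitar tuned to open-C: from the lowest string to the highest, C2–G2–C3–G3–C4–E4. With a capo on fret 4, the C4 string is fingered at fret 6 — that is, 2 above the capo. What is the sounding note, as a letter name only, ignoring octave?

F#

The capo raises the open C4 by 4 semitones to E4; fretting 2 more gives C4 + 4 + 2 = C4 + 6 semitones, landing on F#.
(Also written Gb.)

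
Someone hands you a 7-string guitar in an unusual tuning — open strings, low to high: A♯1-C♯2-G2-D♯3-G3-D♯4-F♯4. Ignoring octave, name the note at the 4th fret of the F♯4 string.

A♯

The open F♯4 string plus 4 semitones: F#–G–G#–A–A#.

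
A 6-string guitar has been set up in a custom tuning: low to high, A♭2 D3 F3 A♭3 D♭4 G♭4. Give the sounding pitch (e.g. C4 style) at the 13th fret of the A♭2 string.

Each fret is one semitone, so A♭2 + 13 = A3.

A3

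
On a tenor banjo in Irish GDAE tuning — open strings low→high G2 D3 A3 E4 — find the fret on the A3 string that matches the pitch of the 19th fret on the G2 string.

5

Fret 19 on G2 is MIDI 43 + 19 = 62 (D4). On the A3 string (open MIDI 57), that pitch is 62 − 57 = fret 5.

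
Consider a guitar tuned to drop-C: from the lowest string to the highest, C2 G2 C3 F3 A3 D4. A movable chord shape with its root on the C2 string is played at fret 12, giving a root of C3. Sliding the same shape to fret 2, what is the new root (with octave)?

D2

Moving from fret 12 to fret 2 shifts the root by -10 semitones.
C3 down 10 semitones is D2.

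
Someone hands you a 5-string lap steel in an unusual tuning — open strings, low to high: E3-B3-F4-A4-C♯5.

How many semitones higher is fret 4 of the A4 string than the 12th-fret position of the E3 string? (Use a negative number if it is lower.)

9 semitones

A4 at fret 4 → C♯5 (MIDI 73); E3 at fret 12 → E4 (MIDI 64).
73 − 64 = 9, so the two pitches are 9 semitones apart.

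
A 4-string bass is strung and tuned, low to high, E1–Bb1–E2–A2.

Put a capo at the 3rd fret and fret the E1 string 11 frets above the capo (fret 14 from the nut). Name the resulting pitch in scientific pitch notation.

The capo raises the open E1 by 3 semitones to G1; fretting 11 more gives E1 + 3 + 11 = E1 + 14 semitones = Gb2.

Gb2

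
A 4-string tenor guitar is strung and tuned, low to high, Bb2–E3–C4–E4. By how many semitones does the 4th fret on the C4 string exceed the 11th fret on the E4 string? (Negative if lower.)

C4 at fret 4 → E4 (MIDI 64); E4 at fret 11 → Eb5 (MIDI 75).
64 − 75 = -11, so the two pitches are 11 semitones apart.

-11 semitones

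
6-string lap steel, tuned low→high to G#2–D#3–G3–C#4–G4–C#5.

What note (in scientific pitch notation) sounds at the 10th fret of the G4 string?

F5

Each fret is one semitone, so G4 + 10 = F5.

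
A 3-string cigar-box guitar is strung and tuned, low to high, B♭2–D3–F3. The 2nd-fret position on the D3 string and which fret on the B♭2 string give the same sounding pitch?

6

D3 at fret 2 is D3 + 2 semitones = E3.
The open B♭2 string is 4 semitones below the open D3, so the same pitch on the B♭2 string lies at fret 2 + 4 = 6.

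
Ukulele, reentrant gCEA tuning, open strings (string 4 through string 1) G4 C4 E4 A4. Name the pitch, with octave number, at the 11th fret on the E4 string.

The open E4 string plus 11 semitones: E–F–F#–G–…–C#–D–D#.
The walk passes from B into C once, so the octave number goes from 4 to 5.

D♯5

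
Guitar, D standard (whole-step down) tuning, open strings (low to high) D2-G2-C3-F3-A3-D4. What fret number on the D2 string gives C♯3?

C♯3 is 11 semitones above the open D2 (D–D#–E–F–…–B–C–C#), so it sits at fret 11.

11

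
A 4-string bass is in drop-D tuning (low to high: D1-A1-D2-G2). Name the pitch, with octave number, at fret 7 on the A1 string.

The open A1 string plus 7 semitones: A–A#–B–C–C#–D–D#–E.
The walk passes from B into C once, so the octave number goes from 1 to 2.

E2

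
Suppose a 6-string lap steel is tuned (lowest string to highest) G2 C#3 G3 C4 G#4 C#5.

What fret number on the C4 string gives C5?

C5 is 12 semitones above the open C4 (C–C#–D–D#–…–A#–B–C), so it sits at fret 12.

12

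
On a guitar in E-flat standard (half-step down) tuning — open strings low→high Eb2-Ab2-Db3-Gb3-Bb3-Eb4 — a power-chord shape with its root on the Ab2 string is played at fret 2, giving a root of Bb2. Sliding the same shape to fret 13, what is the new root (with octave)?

Moving from fret 2 to fret 13 shifts the root by 11 semitones.
Bb2 up 11 semitones is A3.

A3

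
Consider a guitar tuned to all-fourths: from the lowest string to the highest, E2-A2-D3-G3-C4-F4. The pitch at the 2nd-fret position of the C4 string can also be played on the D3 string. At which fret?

C4 at fret 2 is C4 + 2 semitones = D4.
The open D3 string is 10 semitones below the open C4, so the same pitch on the D3 string lies at fret 2 + 10 = 12.

12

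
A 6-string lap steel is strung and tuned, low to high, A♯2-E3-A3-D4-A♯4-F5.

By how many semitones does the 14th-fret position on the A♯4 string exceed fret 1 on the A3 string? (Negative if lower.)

A♯4 at fret 14 → C6 (MIDI 84); A3 at fret 1 → A♯3 (MIDI 58).
84 − 58 = 26, so the two pitches are 26 semitones apart.

26 semitones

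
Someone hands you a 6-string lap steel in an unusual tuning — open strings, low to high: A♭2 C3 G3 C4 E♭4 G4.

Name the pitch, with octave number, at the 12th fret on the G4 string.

G4 is MIDI 67. Adding 12 gives 79, which is G5.

G5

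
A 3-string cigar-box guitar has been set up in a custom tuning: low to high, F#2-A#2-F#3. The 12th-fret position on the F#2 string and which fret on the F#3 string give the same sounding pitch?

0

F#2 at fret 12 is F#2 + 12 semitones = F#3.
The open F#3 string is 12 semitones above the open F#2, so the same pitch on the F#3 string lies at fret 12 − 12 = 0.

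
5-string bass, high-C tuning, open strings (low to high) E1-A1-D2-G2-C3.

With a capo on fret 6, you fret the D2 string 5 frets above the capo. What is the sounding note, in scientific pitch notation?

The capo raises the open D2 by 6 semitones to G♯2; fretting 5 more gives D2 + 6 + 5 = D2 + 11 semitones = C♯3.

C♯3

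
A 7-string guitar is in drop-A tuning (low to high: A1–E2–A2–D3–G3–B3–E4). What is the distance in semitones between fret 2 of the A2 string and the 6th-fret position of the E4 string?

A2 at fret 2 → B2 (MIDI 47); E4 at fret 6 → A♯4 (MIDI 70).
47 − 70 = -23, so the two pitches are 23 semitones apart, with A♯4 the higher.

23 semitones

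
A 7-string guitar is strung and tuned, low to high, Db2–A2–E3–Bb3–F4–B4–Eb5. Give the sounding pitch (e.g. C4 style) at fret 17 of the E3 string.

A4

The open E3 string plus 17 semitones: E–F–Gb–G–…–G–Ab–A.
The walk passes from B into C once, so the octave number goes from 3 to 4.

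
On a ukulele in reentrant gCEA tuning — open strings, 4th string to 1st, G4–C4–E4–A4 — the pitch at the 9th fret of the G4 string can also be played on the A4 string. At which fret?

7

G4 at fret 9 is G4 + 9 semitones = E5.
The open A4 string is 2 semitones above the open G4, so the same pitch on the A4 string lies at fret 9 − 2 = 7.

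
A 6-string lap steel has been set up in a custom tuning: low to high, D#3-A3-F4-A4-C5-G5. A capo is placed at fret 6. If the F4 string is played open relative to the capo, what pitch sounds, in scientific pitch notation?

The capo raises the open F4 by 6 semitones to B4; fretting 0 more gives F4 + 6 + 0 = F4 + 6 semitones = B4.

B4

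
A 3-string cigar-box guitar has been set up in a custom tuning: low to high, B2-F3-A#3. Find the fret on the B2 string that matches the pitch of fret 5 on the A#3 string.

A#3 at fret 5 is A#3 + 5 semitones = D#4.
The open B2 string is 11 semitones below the open A#3, so the same pitch on the B2 string lies at fret 5 + 11 = 16.

16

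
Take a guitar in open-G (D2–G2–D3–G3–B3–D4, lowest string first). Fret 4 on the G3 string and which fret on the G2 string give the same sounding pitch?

16

G3 at fret 4 is G3 + 4 semitones = B3.
The open G2 string is 12 semitones below the open G3, so the same pitch on the G2 string lies at fret 4 + 12 = 16.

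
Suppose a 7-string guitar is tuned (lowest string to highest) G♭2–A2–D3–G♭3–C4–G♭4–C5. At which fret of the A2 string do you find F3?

F3 is 8 semitones above the open A2 (A–Bb–B–C–Db–D–Eb–E–F), so it sits at fret 8.

8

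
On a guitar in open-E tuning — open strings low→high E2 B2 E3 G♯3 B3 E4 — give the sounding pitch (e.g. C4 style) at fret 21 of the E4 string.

The open E4 string plus 21 semitones: E–F–F#–G–…–B–C–C#.
The walk passes from B into C 2 times, so the octave number goes from 4 to 6.

C♯6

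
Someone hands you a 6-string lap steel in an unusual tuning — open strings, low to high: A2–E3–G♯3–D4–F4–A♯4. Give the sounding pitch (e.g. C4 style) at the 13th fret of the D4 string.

D4 is MIDI 62. Adding 13 gives 75, which is D♯5.
(Equivalently spelled E♭5.)

D♯5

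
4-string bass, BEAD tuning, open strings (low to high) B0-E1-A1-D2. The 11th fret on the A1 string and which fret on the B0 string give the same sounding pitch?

21

Fret 11 on A1 is MIDI 33 + 11 = 44 (G♯2). On the B0 string (open MIDI 23), that pitch is 44 − 23 = fret 21.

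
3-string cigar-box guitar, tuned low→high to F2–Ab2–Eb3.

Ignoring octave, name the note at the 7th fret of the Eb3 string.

Eb3 is MIDI 51. Adding 7 gives 58; 58 mod 12 = 10, i.e. Bb.
(Equivalently spelled A#.)

Bb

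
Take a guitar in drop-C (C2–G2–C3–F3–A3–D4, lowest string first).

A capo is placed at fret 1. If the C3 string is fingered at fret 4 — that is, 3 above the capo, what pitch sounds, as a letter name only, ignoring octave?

The capo raises the open C3 by 1 semitone to C#3; fretting 3 more gives C3 + 1 + 3 = C3 + 4 semitones, landing on E.

E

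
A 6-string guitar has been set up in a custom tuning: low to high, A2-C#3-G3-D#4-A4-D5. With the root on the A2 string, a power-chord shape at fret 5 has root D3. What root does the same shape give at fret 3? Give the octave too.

Moving from fret 5 to fret 3 shifts the root by -2 semitones.
D3 down 2 semitones is C3.

C3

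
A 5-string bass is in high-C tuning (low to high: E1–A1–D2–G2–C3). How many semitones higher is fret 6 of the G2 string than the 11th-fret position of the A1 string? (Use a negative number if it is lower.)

G2 at fret 6 → C♯3 (MIDI 49); A1 at fret 11 → G♯2 (MIDI 44).
49 − 44 = 5, so the two pitches are 5 semitones apart.

5 semitones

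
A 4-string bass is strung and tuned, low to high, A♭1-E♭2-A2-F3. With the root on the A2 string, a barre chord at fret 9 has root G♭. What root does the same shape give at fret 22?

Moving from fret 9 to fret 22 shifts the root by 13 semitones.
G♭ up 13 semitones is G.

G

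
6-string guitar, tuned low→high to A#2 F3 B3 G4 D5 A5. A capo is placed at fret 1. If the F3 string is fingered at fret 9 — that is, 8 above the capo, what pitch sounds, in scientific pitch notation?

D4

The capo raises the open F3 by 1 semitone to F#3; fretting 8 more gives F3 + 1 + 8 = F3 + 9 semitones = D4.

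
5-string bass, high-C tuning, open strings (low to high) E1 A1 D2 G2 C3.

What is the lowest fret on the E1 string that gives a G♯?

From E1, count semitones up the chromatic scale until reaching G♯: E–F–F#–G–G# — 4 steps.

4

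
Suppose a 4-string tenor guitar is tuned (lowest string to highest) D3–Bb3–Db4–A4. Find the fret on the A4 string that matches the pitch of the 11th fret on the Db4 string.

3

Db4 at fret 11 is Db4 + 11 semitones = C5.
The open A4 string is 8 semitones above the open Db4, so the same pitch on the A4 string lies at fret 11 − 8 = 3.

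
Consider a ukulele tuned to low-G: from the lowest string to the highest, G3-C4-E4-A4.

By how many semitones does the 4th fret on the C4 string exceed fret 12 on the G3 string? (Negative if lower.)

C4 at fret 4 → E4 (MIDI 64); G3 at fret 12 → G4 (MIDI 67).
64 − 67 = -3, so the two pitches are 3 semitones apart.

-3 semitones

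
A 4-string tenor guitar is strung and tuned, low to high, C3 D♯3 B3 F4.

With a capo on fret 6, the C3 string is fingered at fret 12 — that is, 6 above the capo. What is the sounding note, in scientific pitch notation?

C4

The capo raises the open C3 by 6 semitones to F♯3; fretting 6 more gives C3 + 6 + 6 = C3 + 12 semitones = C4.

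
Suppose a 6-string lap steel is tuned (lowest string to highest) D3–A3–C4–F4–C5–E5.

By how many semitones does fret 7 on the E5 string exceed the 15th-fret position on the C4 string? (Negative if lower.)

E5 at fret 7 → B5 (MIDI 83); C4 at fret 15 → Eb5 (MIDI 75).
83 − 75 = 8, so the two pitches are 8 semitones apart.

8 semitones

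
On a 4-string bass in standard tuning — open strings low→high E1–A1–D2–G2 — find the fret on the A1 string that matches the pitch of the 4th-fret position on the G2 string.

14

G2 at fret 4 is G2 + 4 semitones = B2.
The open A1 string is 10 semitones below the open G2, so the same pitch on the A1 string lies at fret 4 + 10 = 14.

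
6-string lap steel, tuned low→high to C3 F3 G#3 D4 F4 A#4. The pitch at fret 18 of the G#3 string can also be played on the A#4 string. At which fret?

Fret 18 on G#3 is MIDI 56 + 18 = 74 (D5). On the A#4 string (open MIDI 70), that pitch is 74 − 70 = fret 4.

4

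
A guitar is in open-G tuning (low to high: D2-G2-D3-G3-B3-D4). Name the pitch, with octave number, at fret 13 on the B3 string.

B3 is MIDI 59. Adding 13 gives 72, which is C5.

C5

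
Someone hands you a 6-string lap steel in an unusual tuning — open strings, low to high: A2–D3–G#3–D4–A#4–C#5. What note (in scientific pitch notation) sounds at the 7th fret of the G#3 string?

D#4

Each fret is one semitone, so G#3 + 7 = D#4.
(Equivalently spelled Eb4.)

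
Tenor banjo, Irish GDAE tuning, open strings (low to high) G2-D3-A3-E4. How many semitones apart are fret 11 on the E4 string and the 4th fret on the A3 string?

14 semitones

E4 at fret 11 → D#5 (MIDI 75); A3 at fret 4 → C#4 (MIDI 61).
75 − 61 = 14, so the two pitches are 14 semitones apart, with D#5 the higher.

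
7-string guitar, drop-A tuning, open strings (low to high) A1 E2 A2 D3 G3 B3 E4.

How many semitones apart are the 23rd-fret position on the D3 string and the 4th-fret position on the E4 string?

D3 at fret 23 → C♯5 (MIDI 73); E4 at fret 4 → G♯4 (MIDI 68).
73 − 68 = 5, so the two pitches are 5 semitones apart, with C♯5 the higher.

5 semitones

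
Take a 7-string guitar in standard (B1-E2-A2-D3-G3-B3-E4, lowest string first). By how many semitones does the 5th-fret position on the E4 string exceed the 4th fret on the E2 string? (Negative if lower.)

25 semitones

E4 at fret 5 → A4 (MIDI 69); E2 at fret 4 → G#2 (MIDI 44).
69 − 44 = 25, so the two pitches are 25 semitones apart.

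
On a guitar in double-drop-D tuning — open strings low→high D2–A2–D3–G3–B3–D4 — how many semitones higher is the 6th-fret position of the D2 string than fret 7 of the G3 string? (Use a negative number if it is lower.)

-18 semitones

D2 at fret 6 → G♯2 (MIDI 44); G3 at fret 7 → D4 (MIDI 62).
44 − 62 = -18, so the two pitches are 18 semitones apart.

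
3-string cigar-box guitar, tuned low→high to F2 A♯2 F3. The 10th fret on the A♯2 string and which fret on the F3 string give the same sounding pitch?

A♯2 at fret 10 is A♯2 + 10 semitones = G♯3.
The open F3 string is 7 semitones above the open A♯2, so the same pitch on the F3 string lies at fret 10 − 7 = 3.

3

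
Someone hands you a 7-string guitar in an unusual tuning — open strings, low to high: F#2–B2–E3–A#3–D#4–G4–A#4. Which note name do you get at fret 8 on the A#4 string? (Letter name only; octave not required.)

A#4 is MIDI 70. Adding 8 gives 78; 78 mod 12 = 6, i.e. F#.

F#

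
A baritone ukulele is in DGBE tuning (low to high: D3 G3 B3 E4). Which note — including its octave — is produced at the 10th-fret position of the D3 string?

Each fret is one semitone, so D3 + 10 = C4.

C4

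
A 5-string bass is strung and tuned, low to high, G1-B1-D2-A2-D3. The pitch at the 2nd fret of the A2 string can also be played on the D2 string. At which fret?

A2 at fret 2 is A2 + 2 semitones = B2.
The open D2 string is 7 semitones below the open A2, so the same pitch on the D2 string lies at fret 2 + 7 = 9.

9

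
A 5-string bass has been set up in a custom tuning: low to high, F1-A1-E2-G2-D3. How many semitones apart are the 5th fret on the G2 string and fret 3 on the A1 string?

12 semitones

G2 at fret 5 → C3 (MIDI 48); A1 at fret 3 → C2 (MIDI 36).
48 − 36 = 12, so the two pitches are 12 semitones apart, with C3 the higher.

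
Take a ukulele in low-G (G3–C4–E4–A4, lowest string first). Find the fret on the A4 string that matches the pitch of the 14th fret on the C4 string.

5

Fret 14 on C4 is MIDI 60 + 14 = 74 (D5). On the A4 string (open MIDI 69), that pitch is 74 − 69 = fret 5.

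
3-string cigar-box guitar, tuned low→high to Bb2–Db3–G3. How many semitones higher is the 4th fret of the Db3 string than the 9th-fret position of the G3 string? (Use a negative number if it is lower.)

-11 semitones

Db3 at fret 4 → F3 (MIDI 53); G3 at fret 9 → E4 (MIDI 64).
53 − 64 = -11, so the two pitches are 11 semitones apart.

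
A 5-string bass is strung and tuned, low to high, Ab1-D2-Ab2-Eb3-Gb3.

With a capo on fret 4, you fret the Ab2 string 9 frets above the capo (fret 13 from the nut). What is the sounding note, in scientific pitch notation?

A3

The capo raises the open Ab2 by 4 semitones to C3; fretting 9 more gives Ab2 + 4 + 9 = Ab2 + 13 semitones = A3.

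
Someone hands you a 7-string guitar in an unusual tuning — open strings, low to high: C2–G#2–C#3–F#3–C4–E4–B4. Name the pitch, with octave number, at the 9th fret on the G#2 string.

The open G#2 string plus 9 semitones: G#–A–A#–B–C–C#–D–D#–E–F.
The walk passes from B into C once, so the octave number goes from 2 to 3.

F3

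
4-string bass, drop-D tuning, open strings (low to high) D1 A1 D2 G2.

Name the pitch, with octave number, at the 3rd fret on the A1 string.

Each fret is one semitone, so A1 + 3 = C2.

C2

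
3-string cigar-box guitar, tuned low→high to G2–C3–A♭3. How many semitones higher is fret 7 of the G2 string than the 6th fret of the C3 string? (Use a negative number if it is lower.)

G2 at fret 7 → D3 (MIDI 50); C3 at fret 6 → G♭3 (MIDI 54).
50 − 54 = -4, so the two pitches are 4 semitones apart.

-4 semitones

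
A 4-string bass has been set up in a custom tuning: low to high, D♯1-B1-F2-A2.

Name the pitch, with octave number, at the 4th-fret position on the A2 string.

C♯3

A2 is MIDI 45. Adding 4 gives 49, which is C♯3.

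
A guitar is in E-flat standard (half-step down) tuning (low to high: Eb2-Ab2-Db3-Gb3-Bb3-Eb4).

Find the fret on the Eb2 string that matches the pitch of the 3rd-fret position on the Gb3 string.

Gb3 at fret 3 is Gb3 + 3 semitones = A3.
The open Eb2 string is 15 semitones below the open Gb3, so the same pitch on the Eb2 string lies at fret 3 + 15 = 18.

18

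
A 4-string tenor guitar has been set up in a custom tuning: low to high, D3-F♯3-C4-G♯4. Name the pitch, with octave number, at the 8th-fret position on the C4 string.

G♯4

Each fret is one semitone, so C4 + 8 = G♯4.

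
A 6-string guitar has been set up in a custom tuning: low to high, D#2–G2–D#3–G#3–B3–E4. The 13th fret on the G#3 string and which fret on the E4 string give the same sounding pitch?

Fret 13 on G#3 is MIDI 56 + 13 = 69 (A4). On the E4 string (open MIDI 64), that pitch is 69 − 64 = fret 5.

5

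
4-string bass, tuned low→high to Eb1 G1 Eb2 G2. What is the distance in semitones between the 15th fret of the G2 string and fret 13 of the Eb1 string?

G2 at fret 15 → Bb3 (MIDI 58); Eb1 at fret 13 → E2 (MIDI 40).
58 − 40 = 18, so the two pitches are 18 semitones apart, with Bb3 the higher.

18 semitones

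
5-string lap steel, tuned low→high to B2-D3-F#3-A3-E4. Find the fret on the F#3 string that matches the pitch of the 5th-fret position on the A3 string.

A3 at fret 5 is A3 + 5 semitones = D4.
The open F#3 string is 3 semitones below the open A3, so the same pitch on the F#3 string lies at fret 5 + 3 = 8.

8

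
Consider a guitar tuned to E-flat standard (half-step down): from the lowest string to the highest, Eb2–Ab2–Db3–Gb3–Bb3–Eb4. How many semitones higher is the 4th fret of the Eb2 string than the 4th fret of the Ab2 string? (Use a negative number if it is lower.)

Eb2 at fret 4 → G2 (MIDI 43); Ab2 at fret 4 → C3 (MIDI 48).
43 − 48 = -5, so the two pitches are 5 semitones apart.

-5 semitones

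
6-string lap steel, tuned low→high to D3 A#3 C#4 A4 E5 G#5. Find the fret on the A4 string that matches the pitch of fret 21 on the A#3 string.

Fret 21 on A#3 is MIDI 58 + 21 = 79 (G5). On the A4 string (open MIDI 69), that pitch is 79 − 69 = fret 10.

10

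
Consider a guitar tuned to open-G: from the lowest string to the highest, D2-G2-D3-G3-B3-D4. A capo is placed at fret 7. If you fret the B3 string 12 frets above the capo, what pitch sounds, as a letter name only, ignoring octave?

F♯

The capo raises the open B3 by 7 semitones to F♯4; fretting 12 more gives B3 + 7 + 12 = B3 + 19 semitones, landing on F♯.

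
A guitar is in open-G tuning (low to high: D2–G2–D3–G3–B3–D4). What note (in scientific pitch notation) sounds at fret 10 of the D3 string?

Each fret is one semitone, so D3 + 10 = C4.

C4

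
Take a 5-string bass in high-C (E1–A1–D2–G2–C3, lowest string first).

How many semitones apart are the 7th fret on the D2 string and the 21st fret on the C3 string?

24 semitones

D2 at fret 7 → A2 (MIDI 45); C3 at fret 21 → A4 (MIDI 69).
45 − 69 = -24, so the two pitches are 24 semitones apart, with A4 the higher.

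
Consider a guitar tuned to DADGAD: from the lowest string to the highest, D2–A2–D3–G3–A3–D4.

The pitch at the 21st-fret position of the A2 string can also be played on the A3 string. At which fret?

Fret 21 on A2 is MIDI 45 + 21 = 66 (F♯4). On the A3 string (open MIDI 57), that pitch is 66 − 57 = fret 9.

9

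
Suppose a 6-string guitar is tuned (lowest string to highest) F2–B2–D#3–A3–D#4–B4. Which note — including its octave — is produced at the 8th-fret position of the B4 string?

Each fret is one semitone, so B4 + 8 = G5.

G5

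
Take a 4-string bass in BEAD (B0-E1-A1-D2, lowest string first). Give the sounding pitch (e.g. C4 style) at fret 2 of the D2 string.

E2

The open D2 string plus 2 semitones: D–D#–E.
No B→C boundary is crossed, so the octave stays at 2.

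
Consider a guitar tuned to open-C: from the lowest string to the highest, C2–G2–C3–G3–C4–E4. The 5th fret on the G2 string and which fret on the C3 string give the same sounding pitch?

Fret 5 on G2 is MIDI 43 + 5 = 48 (C3). On the C3 string (open MIDI 48), that pitch is 48 − 48 = fret 0.

0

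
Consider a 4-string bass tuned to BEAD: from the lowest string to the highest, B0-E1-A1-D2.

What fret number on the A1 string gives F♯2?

F♯2 is 9 semitones above the open A1 (A–A#–B–C–C#–D–D#–E–F–F#), so it sits at fret 9.

9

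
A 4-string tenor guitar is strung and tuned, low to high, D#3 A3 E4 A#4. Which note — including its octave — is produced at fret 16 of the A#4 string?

D6

The open A#4 string plus 16 semitones: A#–B–C–C#–…–C–C#–D.
The walk passes from B into C 2 times, so the octave number goes from 4 to 6.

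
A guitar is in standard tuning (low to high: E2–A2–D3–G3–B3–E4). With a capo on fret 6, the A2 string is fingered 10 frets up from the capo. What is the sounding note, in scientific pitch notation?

The capo raises the open A2 by 6 semitones to D♯3; fretting 10 more gives A2 + 6 + 10 = A2 + 16 semitones = C♯4.

C♯4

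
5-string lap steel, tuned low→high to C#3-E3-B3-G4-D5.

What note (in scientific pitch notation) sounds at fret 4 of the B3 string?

D#4

B3 is MIDI 59. Adding 4 gives 63, which is D#4.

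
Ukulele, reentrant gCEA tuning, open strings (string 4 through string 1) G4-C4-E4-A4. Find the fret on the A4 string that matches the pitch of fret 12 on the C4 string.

3

C4 at fret 12 is C4 + 12 semitones = C5.
The open A4 string is 9 semitones above the open C4, so the same pitch on the A4 string lies at fret 12 − 9 = 3.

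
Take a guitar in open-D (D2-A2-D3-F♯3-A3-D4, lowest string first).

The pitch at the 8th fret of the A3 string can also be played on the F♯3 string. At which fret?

Fret 8 on A3 is MIDI 57 + 8 = 65 (F4). On the F♯3 string (open MIDI 54), that pitch is 65 − 54 = fret 11.

11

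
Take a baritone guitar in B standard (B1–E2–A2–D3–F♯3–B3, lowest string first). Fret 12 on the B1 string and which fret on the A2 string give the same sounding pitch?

B1 at fret 12 is B1 + 12 semitones = B2.
The open A2 string is 10 semitones above the open B1, so the same pitch on the A2 string lies at fret 12 − 10 = 2.

2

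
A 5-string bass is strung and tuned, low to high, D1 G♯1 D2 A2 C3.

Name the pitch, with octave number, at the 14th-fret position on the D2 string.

The open D2 string plus 14 semitones: D–D#–E–F–…–D–D#–E.
The walk passes from B into C once, so the octave number goes from 2 to 3.

E3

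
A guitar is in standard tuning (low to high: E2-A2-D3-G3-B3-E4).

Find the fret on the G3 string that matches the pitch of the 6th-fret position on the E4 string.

E4 at fret 6 is E4 + 6 semitones = A♯4.
The open G3 string is 9 semitones below the open E4, so the same pitch on the G3 string lies at fret 6 + 9 = 15.

15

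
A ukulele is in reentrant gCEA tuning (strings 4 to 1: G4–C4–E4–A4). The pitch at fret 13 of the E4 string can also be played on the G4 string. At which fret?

10

E4 at fret 13 is E4 + 13 semitones = F5.
The open G4 string is 3 semitones above the open E4, so the same pitch on the G4 string lies at fret 13 − 3 = 10.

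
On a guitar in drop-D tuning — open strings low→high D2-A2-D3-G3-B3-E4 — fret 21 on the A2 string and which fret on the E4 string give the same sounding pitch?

A2 at fret 21 is A2 + 21 semitones = F#4.
The open E4 string is 19 semitones above the open A2, so the same pitch on the E4 string lies at fret 21 − 19 = 2.

2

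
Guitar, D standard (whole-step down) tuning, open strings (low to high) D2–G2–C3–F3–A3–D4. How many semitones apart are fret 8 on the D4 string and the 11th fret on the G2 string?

D4 at fret 8 → A♯4 (MIDI 70); G2 at fret 11 → F♯3 (MIDI 54).
70 − 54 = 16, so the two pitches are 16 semitones apart, with A♯4 the higher.

16 semitones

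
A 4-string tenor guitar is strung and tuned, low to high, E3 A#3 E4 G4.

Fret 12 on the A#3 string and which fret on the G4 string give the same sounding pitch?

3

Fret 12 on A#3 is MIDI 58 + 12 = 70 (A#4). On the G4 string (open MIDI 67), that pitch is 70 − 67 = fret 3.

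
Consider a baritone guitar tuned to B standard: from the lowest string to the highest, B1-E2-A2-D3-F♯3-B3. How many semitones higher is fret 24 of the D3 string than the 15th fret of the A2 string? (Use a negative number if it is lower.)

D3 at fret 24 → D5 (MIDI 74); A2 at fret 15 → C4 (MIDI 60).
74 − 60 = 14, so the two pitches are 14 semitones apart.

14 semitones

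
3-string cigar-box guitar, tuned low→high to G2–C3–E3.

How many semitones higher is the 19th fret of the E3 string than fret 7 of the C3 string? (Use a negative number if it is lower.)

16 semitones

E3 at fret 19 → B4 (MIDI 71); C3 at fret 7 → G3 (MIDI 55).
71 − 55 = 16, so the two pitches are 16 semitones apart.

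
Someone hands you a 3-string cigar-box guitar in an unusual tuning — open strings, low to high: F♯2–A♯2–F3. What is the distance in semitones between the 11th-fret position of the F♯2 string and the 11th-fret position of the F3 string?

F♯2 at fret 11 → F3 (MIDI 53); F3 at fret 11 → E4 (MIDI 64).
53 − 64 = -11, so the two pitches are 11 semitones apart, with E4 the higher.

11 semitones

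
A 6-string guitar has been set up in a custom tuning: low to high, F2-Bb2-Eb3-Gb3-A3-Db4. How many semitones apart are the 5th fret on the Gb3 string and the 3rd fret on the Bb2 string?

10 semitones

Gb3 at fret 5 → B3 (MIDI 59); Bb2 at fret 3 → Db3 (MIDI 49).
59 − 49 = 10, so the two pitches are 10 semitones apart, with B3 the higher.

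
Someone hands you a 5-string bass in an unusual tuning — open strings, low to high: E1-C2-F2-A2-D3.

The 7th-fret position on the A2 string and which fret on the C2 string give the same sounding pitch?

16

Fret 7 on A2 is MIDI 45 + 7 = 52 (E3). On the C2 string (open MIDI 36), that pitch is 52 − 36 = fret 16.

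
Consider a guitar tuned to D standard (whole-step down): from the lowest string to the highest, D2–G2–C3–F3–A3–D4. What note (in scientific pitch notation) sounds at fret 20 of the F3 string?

C♯5

Each fret is one semitone, so F3 + 20 = C♯5.
(Equivalently spelled D♭5.)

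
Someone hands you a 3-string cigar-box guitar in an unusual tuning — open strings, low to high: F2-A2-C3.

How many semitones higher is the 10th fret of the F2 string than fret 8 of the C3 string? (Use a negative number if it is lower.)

F2 at fret 10 → D#3 (MIDI 51); C3 at fret 8 → G#3 (MIDI 56).
51 − 56 = -5, so the two pitches are 5 semitones apart.

-5 semitones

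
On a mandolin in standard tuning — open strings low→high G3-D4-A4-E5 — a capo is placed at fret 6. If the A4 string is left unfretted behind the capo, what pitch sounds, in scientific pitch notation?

The capo raises the open A4 by 6 semitones to D#5; fretting 0 more gives A4 + 6 + 0 = A4 + 6 semitones = D#5.
(Also written Eb.)

D#5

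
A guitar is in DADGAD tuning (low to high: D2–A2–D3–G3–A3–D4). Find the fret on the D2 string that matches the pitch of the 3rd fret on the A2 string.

Fret 3 on A2 is MIDI 45 + 3 = 48 (C3). On the D2 string (open MIDI 38), that pitch is 48 − 38 = fret 10.

10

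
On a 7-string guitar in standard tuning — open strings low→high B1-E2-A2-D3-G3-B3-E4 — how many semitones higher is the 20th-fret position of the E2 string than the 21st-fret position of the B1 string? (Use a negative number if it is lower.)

4 semitones

E2 at fret 20 → C4 (MIDI 60); B1 at fret 21 → G#3 (MIDI 56).
60 − 56 = 4, so the two pitches are 4 semitones apart.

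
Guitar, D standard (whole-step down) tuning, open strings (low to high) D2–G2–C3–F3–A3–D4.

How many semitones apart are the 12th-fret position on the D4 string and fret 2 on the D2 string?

34 semitones

D4 at fret 12 → D5 (MIDI 74); D2 at fret 2 → E2 (MIDI 40).
74 − 40 = 34, so the two pitches are 34 semitones apart, with D5 the higher.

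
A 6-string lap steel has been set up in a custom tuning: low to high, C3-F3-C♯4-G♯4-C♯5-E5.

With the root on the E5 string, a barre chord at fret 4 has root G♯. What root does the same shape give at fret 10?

D

Moving from fret 4 to fret 10 shifts the root by 6 semitones.
G♯ up 6 semitones is D.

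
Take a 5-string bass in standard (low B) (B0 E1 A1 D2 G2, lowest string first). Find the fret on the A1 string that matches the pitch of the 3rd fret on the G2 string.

Fret 3 on G2 is MIDI 43 + 3 = 46 (A♯2). On the A1 string (open MIDI 33), that pitch is 46 − 33 = fret 13.

13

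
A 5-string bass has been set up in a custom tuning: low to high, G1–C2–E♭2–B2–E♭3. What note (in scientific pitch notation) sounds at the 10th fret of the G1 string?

Each fret is one semitone, so G1 + 10 = F2.

F2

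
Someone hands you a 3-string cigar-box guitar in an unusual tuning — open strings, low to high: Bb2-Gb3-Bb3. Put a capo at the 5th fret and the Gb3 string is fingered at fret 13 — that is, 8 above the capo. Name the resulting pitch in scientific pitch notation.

The capo raises the open Gb3 by 5 semitones to B3; fretting 8 more gives Gb3 + 5 + 8 = Gb3 + 13 semitones = G4.

G4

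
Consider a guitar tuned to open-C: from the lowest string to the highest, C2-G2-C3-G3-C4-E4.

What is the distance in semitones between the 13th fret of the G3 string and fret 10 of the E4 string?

6 semitones

G3 at fret 13 → G#4 (MIDI 68); E4 at fret 10 → D5 (MIDI 74).
68 − 74 = -6, so the two pitches are 6 semitones apart, with D5 the higher.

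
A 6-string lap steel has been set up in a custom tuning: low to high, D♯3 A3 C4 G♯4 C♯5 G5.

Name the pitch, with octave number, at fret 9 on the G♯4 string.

The open G♯4 string plus 9 semitones: G#–A–A#–B–C–C#–D–D#–E–F.
The walk passes from B into C once, so the octave number goes from 4 to 5.

F5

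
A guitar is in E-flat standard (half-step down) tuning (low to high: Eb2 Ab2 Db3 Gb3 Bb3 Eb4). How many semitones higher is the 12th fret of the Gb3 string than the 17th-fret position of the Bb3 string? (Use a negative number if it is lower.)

Gb3 at fret 12 → Gb4 (MIDI 66); Bb3 at fret 17 → Eb5 (MIDI 75).
66 − 75 = -9, so the two pitches are 9 semitones apart.

-9 semitones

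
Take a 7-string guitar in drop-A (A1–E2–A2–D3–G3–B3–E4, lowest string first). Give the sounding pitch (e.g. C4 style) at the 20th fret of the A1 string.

Each fret is one semitone, so A1 + 20 = F3.

F3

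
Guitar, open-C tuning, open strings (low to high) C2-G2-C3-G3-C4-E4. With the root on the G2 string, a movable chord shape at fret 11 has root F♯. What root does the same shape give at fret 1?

G♯

Moving from fret 11 to fret 1 shifts the root by -10 semitones.
F♯ down 10 semitones is G♯.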